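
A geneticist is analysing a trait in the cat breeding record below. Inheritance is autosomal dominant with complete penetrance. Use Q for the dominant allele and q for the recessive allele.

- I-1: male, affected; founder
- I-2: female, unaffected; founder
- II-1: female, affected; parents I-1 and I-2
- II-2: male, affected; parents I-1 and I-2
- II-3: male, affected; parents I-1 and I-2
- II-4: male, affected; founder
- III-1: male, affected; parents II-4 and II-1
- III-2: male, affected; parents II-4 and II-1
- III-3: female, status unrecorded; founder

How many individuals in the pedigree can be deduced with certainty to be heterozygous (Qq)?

3

Obligate heterozygotes: II-1 is affected so carries Q and received q from I-2 (qq), so II-1 is Qq; II-2 is affected so carries Q and received q from I-2 (qq), so II-2 is Qq; II-3 is affected so carries Q and received q from I-2 (qq), so II-3 is Qq.
Every other individual is either homozygous by phenotype or has at least one consistent homozygous assignment, so the count is 3.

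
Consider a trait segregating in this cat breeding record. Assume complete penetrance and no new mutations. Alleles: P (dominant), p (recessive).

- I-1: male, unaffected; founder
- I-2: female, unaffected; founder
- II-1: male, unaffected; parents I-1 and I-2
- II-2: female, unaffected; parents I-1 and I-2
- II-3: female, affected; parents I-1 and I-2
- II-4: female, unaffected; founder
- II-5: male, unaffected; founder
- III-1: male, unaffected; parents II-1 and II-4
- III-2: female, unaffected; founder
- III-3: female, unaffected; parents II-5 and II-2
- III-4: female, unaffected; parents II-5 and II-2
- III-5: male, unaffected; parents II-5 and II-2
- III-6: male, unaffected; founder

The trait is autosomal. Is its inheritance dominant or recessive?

recessive

I-1 and I-2 are both unaffected yet have an affected child II-3. Under dominance, an affected child requires at least one affected parent, so the trait cannot be dominant.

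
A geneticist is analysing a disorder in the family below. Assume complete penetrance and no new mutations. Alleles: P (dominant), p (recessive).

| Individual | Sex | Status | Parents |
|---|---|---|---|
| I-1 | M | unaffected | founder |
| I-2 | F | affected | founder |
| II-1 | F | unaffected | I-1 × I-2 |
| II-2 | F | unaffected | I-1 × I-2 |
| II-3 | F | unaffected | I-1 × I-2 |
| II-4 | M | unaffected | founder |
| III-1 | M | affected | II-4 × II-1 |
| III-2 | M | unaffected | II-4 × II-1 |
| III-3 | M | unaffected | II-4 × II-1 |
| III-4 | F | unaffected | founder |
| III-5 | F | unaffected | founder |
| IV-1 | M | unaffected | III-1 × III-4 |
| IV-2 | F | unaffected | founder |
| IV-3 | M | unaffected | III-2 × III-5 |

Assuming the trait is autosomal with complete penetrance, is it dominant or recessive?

recessive

II-4 and II-1 are both unaffected yet have an affected child III-1. Under dominance, an affected child requires at least one affected parent, so the trait cannot be dominant.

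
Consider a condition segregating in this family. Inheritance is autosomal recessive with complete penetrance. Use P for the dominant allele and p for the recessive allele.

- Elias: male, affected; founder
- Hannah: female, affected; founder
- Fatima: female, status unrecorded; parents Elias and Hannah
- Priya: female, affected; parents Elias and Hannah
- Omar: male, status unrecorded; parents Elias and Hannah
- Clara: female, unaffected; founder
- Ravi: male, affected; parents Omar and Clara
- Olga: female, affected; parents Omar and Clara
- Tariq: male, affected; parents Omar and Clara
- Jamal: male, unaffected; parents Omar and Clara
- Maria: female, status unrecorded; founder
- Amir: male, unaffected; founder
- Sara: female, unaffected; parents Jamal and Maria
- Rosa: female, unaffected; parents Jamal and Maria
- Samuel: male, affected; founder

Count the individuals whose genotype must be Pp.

Obligate heterozygotes: Clara is unaffected so carries P and passed p to Ravi (pp), so Clara is Pp; Jamal is unaffected so carries P and received p from Omar (pp), so Jamal is Pp.
Every other individual is either homozygous by phenotype or has at least one consistent homozygous assignment, so the count is 2.

2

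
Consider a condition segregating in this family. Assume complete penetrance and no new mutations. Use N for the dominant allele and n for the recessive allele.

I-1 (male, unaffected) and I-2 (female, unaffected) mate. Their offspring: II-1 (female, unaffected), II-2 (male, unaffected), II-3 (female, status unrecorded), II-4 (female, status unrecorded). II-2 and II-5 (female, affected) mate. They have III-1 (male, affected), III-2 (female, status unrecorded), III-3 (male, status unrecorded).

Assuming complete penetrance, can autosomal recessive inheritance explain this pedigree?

Yes

A consistent assignment under autosomal recessive exists: I-1 NN, I-2 Nn, II-1 NN, II-2 Nn, II-3 NN, II-4 NN, II-5 nn, III-1 nn, III-2 Nn, III-3 Nn.
In this assignment every recorded phenotype matches its genotype and every non-founder's genotype is obtainable from its parents' genotypes, so the pedigree is consistent.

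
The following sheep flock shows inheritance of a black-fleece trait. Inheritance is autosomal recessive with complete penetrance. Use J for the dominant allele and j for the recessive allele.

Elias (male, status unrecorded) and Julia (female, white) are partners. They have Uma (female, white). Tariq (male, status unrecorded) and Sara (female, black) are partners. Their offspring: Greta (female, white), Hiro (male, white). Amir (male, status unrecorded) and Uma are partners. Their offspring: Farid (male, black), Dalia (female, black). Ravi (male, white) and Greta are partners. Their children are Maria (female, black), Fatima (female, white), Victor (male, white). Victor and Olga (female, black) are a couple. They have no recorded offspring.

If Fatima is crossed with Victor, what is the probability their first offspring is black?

Ravi is white so carries J and passed j to Maria (jj), so Ravi is Jj.
Greta is white so carries J and received j from Sara (jj), so Greta is Jj.
Fatima is a white offspring of Ravi (Jj) × Greta (Jj), whose cross gives 1/4 JJ : 1/2 Jj : 1/4 jj; conditioning on being white, Fatima is JJ with probability 1/3, Jj with probability 2/3.
Victor is a white offspring of Ravi (Jj) × Greta (Jj), whose cross gives 1/4 JJ : 1/2 Jj : 1/4 jj; conditioning on being white, Victor is JJ with probability 1/3, Jj with probability 2/3.
Summing over parental genotype combinations, P(offspring is black) = 4/9·1/4 = 1/9.

1/9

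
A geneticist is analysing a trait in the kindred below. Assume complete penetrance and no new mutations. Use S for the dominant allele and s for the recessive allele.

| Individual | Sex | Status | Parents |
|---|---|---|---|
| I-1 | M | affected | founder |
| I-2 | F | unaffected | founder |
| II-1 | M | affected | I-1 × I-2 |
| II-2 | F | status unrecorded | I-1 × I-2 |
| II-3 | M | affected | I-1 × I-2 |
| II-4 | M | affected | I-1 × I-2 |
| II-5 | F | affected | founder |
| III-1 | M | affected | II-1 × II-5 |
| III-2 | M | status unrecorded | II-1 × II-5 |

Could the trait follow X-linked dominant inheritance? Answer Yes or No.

No

Under X-linked dominant, II-1 (affected, male) cannot arise from I-1 (affected) × I-2 (unaffected).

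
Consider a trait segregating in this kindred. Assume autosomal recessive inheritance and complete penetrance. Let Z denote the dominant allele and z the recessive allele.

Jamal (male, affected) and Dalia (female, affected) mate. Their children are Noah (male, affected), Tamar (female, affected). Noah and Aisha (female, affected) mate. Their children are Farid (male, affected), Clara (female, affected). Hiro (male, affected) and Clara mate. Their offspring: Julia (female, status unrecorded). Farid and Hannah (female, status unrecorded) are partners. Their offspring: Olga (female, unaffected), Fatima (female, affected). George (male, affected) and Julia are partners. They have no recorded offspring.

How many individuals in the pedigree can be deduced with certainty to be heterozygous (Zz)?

2

Obligate heterozygotes: Hannah passed Z to Olga (Zz, whose z came from Farid) and passed z to Fatima (zz), so Hannah is Zz; Olga is unaffected so carries Z and received z from Farid (zz), so Olga is Zz.
Every other individual is either homozygous by phenotype or has at least one consistent homozygous assignment, so the count is 2.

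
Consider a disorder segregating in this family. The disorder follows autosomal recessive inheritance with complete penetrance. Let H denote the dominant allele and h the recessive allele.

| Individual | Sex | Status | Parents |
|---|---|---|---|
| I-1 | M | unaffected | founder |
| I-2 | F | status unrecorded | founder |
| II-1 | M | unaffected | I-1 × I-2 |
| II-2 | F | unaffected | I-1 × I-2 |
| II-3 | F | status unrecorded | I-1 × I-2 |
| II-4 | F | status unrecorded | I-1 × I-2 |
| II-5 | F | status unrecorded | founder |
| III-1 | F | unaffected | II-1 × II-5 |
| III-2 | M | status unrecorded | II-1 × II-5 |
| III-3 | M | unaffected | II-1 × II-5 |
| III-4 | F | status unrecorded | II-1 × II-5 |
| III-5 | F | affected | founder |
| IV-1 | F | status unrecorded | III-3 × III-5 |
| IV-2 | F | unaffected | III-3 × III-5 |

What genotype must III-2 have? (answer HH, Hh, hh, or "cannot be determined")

III-2's phenotype is unrecorded, and no parent or child forces a single allele at both positions; consistent genotype assignments exist with III-2 as HH or Hh or hh.

cannot be determined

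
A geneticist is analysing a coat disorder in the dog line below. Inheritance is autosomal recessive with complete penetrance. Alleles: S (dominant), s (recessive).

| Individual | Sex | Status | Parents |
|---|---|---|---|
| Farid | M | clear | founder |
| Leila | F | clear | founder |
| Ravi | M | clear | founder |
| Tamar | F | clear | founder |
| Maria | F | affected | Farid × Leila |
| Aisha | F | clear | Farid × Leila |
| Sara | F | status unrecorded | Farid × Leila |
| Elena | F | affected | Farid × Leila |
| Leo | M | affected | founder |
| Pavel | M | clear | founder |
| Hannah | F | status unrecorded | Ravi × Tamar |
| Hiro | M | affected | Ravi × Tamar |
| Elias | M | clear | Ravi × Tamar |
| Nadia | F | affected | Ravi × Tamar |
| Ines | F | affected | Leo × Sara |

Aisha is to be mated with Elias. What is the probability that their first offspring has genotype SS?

4/9

Farid is clear so carries S and passed s to Maria (ss), so Farid is Ss.
Leila is clear so carries S and passed s to Maria (ss), so Leila is Ss.
Aisha is a clear offspring of Farid (Ss) × Leila (Ss), whose cross gives 1/4 SS : 1/2 Ss : 1/4 ss; conditioning on being clear, Aisha is SS with probability 1/3, Ss with probability 2/3.
Ravi is clear so carries S and passed s to Hiro (ss), so Ravi is Ss.
Tamar is clear so carries S and passed s to Hiro (ss), so Tamar is Ss.
Elias is a clear offspring of Ravi (Ss) × Tamar (Ss), whose cross gives 1/4 SS : 1/2 Ss : 1/4 ss; conditioning on being clear, Elias is SS with probability 1/3, Ss with probability 2/3.
Summing over parental genotype combinations, P(offspring has genotype SS) = 1/9·1 + 2/9·1/2 + 2/9·1/2 + 4/9·1/4 = 4/9.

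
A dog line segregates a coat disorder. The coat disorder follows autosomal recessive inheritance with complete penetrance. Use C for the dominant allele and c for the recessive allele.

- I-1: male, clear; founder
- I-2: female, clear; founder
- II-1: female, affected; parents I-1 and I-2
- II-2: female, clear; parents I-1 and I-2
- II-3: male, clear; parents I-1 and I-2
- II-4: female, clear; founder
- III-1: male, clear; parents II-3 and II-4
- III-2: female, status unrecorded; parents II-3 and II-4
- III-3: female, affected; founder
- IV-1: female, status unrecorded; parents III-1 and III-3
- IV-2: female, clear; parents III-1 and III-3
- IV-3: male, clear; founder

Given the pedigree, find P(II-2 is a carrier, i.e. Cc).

I-1 is clear so carries C and passed c to II-1 (cc), so I-1 is Cc.
I-2 is clear so carries C and passed c to II-1 (cc), so I-2 is Cc.
Their cross gives offspring ratios 1/4 CC : 1/2 Cc : 1/4 cc. Conditioning on II-2 being clear, P(Cc) = 1/2 / 3/4 = 2/3.

2/3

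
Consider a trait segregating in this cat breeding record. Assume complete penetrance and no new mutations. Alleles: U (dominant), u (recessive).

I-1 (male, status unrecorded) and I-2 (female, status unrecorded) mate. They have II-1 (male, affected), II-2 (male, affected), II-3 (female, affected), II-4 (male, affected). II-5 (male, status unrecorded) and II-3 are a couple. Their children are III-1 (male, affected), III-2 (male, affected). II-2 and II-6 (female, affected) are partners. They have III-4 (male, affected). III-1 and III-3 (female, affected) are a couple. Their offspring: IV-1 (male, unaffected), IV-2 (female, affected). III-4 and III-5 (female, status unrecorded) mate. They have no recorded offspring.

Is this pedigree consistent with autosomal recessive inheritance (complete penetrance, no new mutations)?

No

Under autosomal recessive, IV-1 (unaffected, male) cannot arise from III-1 (affected) × III-3 (affected).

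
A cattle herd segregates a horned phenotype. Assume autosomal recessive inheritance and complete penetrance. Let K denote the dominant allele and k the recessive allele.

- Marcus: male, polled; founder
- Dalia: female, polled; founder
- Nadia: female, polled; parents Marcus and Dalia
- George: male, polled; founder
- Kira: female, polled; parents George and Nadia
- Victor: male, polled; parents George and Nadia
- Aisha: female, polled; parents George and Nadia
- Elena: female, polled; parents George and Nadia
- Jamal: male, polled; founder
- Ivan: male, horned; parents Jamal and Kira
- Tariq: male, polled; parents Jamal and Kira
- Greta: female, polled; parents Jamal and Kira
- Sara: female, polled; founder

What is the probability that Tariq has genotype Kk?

2/3

Jamal is polled so carries K and passed k to Ivan (kk), so Jamal is Kk.
Kira is polled so carries K and passed k to Ivan (kk), so Kira is Kk.
Their cross gives offspring ratios 1/4 KK : 1/2 Kk : 1/4 kk. Conditioning on Tariq being polled, P(Kk) = 1/2 / 3/4 = 2/3.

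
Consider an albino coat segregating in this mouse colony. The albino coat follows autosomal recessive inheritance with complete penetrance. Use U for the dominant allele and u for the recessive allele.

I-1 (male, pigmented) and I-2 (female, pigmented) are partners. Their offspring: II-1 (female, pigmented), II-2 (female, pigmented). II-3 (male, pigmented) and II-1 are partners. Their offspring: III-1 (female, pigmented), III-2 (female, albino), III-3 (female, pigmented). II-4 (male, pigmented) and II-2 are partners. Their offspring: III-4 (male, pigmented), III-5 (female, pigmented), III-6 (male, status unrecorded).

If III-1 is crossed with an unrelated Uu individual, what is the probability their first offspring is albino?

1/6

II-3 is pigmented so carries U and passed u to III-2 (uu), so II-3 is Uu.
II-1 is pigmented so carries U and passed u to III-2 (uu), so II-1 is Uu.
III-1 is a pigmented offspring of II-3 (Uu) × II-1 (Uu), whose cross gives 1/4 UU : 1/2 Uu : 1/4 uu; conditioning on being pigmented, III-1 is UU with probability 1/3, Uu with probability 2/3.
Summing over parental genotype combinations, P(offspring is albino) = 2/3·1/4 = 1/6.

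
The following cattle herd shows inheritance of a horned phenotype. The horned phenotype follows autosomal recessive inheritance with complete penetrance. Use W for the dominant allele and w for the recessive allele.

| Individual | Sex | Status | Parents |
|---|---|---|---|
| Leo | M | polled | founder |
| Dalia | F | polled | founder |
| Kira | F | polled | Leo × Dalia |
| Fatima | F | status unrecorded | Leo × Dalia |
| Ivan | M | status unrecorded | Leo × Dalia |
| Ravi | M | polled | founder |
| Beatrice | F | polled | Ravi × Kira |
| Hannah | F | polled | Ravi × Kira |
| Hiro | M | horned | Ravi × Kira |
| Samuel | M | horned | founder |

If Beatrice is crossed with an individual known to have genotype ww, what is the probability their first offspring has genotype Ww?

2/3

Ravi is polled so carries W and passed w to Hiro (ww), so Ravi is Ww.
Kira is polled so carries W and passed w to Hiro (ww), so Kira is Ww.
Beatrice is a polled offspring of Ravi (Ww) × Kira (Ww), whose cross gives 1/4 WW : 1/2 Ww : 1/4 ww; conditioning on being polled, Beatrice is WW with probability 1/3, Ww with probability 2/3.
Summing over parental genotype combinations, P(offspring has genotype Ww) = 1/3·1 + 2/3·1/2 = 2/3.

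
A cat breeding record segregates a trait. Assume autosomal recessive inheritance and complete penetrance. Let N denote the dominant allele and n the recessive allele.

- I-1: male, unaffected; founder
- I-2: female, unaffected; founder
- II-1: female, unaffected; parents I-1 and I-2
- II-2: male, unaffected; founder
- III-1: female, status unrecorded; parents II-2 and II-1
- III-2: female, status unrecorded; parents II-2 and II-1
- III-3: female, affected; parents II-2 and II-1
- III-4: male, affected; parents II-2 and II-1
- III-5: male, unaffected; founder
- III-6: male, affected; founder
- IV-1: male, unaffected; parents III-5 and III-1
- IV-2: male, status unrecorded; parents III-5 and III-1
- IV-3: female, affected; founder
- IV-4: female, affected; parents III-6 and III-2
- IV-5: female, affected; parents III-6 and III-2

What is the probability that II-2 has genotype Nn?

1

II-2 is unaffected so carries N and passed n to III-3 (nn), so II-2 is Nn, giving P(Nn) = 1.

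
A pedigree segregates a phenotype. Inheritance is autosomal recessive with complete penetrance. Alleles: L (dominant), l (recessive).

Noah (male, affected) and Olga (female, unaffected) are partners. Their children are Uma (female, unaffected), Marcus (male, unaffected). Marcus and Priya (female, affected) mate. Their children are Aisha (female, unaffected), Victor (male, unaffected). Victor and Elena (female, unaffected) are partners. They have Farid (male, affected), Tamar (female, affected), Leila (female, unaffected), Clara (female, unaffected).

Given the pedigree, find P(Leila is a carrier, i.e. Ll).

2/3

Victor is unaffected so carries L and received l from Priya (ll), so Victor is Ll.
Elena is unaffected so carries L and passed l to Farid (ll), so Elena is Ll.
Their cross gives offspring ratios 1/4 LL : 1/2 Ll : 1/4 ll. Conditioning on Leila being unaffected, P(Ll) = 1/2 / 3/4 = 2/3.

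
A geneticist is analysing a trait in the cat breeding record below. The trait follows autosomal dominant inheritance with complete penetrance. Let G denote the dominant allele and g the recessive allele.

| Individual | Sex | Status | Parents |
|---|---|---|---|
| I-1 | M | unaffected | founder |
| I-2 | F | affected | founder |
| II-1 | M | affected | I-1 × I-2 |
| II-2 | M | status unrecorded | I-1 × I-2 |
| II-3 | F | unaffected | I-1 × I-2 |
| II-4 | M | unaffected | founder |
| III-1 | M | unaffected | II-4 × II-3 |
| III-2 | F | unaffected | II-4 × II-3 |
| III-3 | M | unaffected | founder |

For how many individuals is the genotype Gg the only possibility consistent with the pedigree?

2

Obligate heterozygotes: I-2 is affected so carries G and passed g to II-3 (gg), so I-2 is Gg; II-1 is affected so carries G and received g from I-1 (gg), so II-1 is Gg.
Every other individual is either homozygous by phenotype or has at least one consistent homozygous assignment, so the count is 2.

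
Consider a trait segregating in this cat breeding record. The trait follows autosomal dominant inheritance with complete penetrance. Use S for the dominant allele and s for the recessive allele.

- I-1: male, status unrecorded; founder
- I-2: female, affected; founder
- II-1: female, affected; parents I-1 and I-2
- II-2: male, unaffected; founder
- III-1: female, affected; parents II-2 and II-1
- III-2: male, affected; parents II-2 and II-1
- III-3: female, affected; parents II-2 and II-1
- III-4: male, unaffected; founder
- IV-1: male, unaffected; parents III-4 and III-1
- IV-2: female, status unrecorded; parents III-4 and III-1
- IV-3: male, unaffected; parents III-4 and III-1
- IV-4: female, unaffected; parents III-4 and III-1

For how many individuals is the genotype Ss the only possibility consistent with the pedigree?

3

Obligate heterozygotes: III-1 is affected so carries S and received s from II-2 (ss), so III-1 is Ss; III-2 is affected so carries S and received s from II-2 (ss), so III-2 is Ss; III-3 is affected so carries S and received s from II-2 (ss), so III-3 is Ss.
Every other individual is either homozygous by phenotype or has at least one consistent homozygous assignment, so the count is 3.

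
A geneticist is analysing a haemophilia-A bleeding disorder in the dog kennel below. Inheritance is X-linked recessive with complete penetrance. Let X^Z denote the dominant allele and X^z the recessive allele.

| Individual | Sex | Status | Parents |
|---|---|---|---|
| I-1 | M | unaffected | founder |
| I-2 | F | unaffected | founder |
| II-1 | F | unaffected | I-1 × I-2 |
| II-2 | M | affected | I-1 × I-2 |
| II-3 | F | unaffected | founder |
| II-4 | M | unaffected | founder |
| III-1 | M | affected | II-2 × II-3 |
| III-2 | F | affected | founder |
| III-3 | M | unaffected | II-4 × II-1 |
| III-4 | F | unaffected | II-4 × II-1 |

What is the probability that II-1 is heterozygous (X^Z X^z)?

I-1 is unaffected, so I-1 is X^Z Y.
I-2 is unaffected so carries Z and passed z to II-2 (X^z Y), so I-2 is X^Z X^z.
Their cross gives offspring ratios 1/2 X^Z X^Z : 1/2 X^Z X^z. Conditioning on II-1 being unaffected, P(X^Z X^z) = 1/2 / 1 = 1/2 before taking II-1's own offspring into account.
II-4 is unaffected, so II-4 is X^Z Y.
Now use II-1's offspring. Probability of each recorded status — unaffected son III-3: 1/2 if II-1 is X^Z X^z, 1 if X^Z X^Z. (III-4: equally likely either way, so uninformative.)
Bayes: P(X^Z X^z) = 1/2·1/2 / (1/2·1/2 + 1/2·1) = 1/3.

1/3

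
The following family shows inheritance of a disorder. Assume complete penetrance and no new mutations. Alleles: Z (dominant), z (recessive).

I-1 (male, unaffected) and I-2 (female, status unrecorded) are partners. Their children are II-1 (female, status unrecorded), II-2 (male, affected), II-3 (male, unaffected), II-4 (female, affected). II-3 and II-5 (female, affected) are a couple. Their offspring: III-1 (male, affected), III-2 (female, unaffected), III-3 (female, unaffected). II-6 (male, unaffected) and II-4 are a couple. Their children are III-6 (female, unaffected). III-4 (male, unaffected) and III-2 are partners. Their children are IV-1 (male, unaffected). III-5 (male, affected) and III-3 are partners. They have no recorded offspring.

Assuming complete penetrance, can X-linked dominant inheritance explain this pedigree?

Yes

A consistent assignment under X-linked dominant exists: I-1 X^z Y, I-2 X^Z X^z, II-1 X^Z X^z, II-2 X^Z Y, II-3 X^z Y, II-4 X^Z X^z, II-5 X^Z X^z, II-6 X^z Y, III-1 X^Z Y, III-2 X^z X^z, III-3 X^z X^z, III-4 X^z Y, III-5 X^Z Y, III-6 X^z X^z, IV-1 X^z Y.
In this assignment every recorded phenotype matches its genotype and every non-founder's genotype is obtainable from its parents' genotypes, so the pedigree is consistent.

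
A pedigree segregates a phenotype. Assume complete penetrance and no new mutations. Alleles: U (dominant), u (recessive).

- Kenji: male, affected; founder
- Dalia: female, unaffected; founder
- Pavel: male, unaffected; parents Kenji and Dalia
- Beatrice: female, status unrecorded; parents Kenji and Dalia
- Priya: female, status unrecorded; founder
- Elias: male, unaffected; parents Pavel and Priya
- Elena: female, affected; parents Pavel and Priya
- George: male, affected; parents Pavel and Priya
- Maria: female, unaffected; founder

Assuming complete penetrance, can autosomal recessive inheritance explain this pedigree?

A consistent assignment under autosomal recessive exists: Kenji uu, Dalia UU, Pavel Uu, Beatrice Uu, Priya Uu, Elias UU, Elena uu, George uu, Maria UU.
In this assignment every recorded phenotype matches its genotype and every non-founder's genotype is obtainable from its parents' genotypes, so the pedigree is consistent.

Yes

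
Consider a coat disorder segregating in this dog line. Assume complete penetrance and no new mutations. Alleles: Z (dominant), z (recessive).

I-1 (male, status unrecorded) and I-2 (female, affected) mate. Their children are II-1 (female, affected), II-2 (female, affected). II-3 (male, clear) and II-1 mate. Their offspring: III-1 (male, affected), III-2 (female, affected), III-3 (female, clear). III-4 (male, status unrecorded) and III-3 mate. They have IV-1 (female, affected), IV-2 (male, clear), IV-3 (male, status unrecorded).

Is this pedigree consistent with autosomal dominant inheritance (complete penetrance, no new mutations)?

Yes

A consistent assignment under autosomal dominant exists: I-1 ZZ, I-2 Zz, II-1 Zz, II-2 ZZ, II-3 zz, III-1 Zz, III-2 Zz, III-3 zz, III-4 Zz, IV-1 Zz, IV-2 zz, IV-3 Zz.
In this assignment every recorded phenotype matches its genotype and every non-founder's genotype is obtainable from its parents' genotypes, so the pedigree is consistent.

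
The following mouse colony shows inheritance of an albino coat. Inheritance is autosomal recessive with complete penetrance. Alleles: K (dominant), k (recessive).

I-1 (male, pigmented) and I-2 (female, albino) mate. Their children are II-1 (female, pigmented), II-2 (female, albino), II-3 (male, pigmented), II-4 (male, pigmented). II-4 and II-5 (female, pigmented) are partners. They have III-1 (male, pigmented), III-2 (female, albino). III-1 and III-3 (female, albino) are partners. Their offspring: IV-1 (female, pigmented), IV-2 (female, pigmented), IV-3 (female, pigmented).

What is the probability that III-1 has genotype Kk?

1/5

II-4 is pigmented so carries K and received k from I-2 (kk), so II-4 is Kk.
II-5 is pigmented so carries K and passed k to III-2 (kk), so II-5 is Kk.
Their cross gives offspring ratios 1/4 KK : 1/2 Kk : 1/4 kk. Conditioning on III-1 being pigmented, P(Kk) = 1/2 / 3/4 = 2/3 before taking III-1's own offspring into account.
III-3 is albino, so III-3 is kk.
Now use III-1's offspring. Probability of each recorded status — pigmented daughter IV-1: 1/2 if III-1 is Kk, 1 if KK; pigmented daughter IV-2: 1/2 if III-1 is Kk, 1 if KK; pigmented daughter IV-3: 1/2 if III-1 is Kk, 1 if KK.
Bayes: P(Kk) = 2/3·1/8 / (2/3·1/8 + 1/3·1) = 1/5.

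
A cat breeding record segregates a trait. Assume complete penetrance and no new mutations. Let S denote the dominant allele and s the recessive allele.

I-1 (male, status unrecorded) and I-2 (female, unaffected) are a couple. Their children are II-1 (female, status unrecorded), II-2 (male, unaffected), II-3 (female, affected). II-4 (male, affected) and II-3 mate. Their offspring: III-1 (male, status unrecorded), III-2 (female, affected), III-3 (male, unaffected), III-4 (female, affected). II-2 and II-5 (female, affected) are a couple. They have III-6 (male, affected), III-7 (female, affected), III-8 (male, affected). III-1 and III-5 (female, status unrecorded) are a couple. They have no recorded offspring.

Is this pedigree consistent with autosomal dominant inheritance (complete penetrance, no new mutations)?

A consistent assignment under autosomal dominant exists: I-1 Ss, I-2 ss, II-1 Ss, II-2 ss, II-3 Ss, II-4 Ss, II-5 SS, III-1 SS, III-2 SS, III-3 ss, III-4 SS, III-5 SS, III-6 Ss, III-7 Ss, III-8 Ss.
In this assignment every recorded phenotype matches its genotype and every non-founder's genotype is obtainable from its parents' genotypes, so the pedigree is consistent.

Yes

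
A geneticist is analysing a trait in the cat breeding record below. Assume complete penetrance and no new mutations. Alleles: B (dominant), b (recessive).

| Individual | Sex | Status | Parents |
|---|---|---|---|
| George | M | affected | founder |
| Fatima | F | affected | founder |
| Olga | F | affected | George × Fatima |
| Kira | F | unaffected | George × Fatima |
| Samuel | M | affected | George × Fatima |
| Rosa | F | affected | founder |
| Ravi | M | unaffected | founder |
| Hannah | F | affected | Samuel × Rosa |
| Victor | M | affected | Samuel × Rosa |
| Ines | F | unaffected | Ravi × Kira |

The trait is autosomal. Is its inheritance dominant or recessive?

dominant

George and Fatima are both affected yet have an unaffected child Kira. Under a recessive model two affected parents are homozygous and every child would be affected, so the trait cannot be recessive.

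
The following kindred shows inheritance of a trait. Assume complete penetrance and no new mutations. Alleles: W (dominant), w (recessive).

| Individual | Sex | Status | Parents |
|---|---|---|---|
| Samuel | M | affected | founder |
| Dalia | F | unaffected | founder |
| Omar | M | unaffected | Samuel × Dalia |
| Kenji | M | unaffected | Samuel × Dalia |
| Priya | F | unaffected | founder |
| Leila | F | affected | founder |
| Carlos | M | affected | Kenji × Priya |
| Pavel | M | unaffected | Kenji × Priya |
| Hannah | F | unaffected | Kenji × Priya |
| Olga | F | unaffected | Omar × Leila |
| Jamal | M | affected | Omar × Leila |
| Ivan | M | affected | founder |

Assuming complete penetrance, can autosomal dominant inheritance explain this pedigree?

Under autosomal dominant, Carlos (affected, male) cannot arise from Kenji (unaffected) × Priya (unaffected).

No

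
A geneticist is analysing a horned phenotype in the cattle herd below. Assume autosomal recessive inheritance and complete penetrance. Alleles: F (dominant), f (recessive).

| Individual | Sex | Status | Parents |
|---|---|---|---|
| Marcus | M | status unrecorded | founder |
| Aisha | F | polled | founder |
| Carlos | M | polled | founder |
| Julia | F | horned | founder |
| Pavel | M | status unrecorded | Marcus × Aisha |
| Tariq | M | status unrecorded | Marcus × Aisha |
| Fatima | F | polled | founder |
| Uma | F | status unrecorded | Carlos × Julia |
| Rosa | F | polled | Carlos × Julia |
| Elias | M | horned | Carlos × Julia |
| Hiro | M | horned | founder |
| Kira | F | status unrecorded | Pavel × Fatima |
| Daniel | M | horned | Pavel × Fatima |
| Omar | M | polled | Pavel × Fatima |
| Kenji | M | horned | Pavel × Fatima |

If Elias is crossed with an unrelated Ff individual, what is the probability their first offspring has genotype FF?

Elias is horned, so Elias is ff.
The cross gives 1/2 Ff : 1/2 ff, so P(offspring has genotype FF) = 0.

0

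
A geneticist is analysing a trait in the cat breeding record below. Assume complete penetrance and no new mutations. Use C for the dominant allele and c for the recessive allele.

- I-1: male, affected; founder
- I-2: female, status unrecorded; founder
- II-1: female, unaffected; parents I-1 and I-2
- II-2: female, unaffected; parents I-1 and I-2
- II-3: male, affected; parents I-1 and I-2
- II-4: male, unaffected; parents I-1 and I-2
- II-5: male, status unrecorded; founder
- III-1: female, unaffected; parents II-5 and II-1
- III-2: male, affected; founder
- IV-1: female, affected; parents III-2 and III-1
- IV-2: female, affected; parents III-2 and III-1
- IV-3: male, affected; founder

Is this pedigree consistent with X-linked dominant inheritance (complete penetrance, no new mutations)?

Under X-linked dominant, II-1 (unaffected, female) cannot arise from I-1 (affected) × I-2 (unrecorded).

No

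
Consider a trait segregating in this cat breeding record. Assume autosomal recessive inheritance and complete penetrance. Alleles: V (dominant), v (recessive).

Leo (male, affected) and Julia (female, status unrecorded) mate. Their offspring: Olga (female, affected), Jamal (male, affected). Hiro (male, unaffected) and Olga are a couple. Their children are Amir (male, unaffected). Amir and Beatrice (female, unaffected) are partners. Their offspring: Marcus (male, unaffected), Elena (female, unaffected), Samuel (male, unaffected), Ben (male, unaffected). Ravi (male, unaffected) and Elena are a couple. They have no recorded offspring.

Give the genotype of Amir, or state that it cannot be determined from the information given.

From phenotype alone, Amir is VV or Vv.
Amir is unaffected so carries V and received v from Olga (vv), so Amir is Vv.

Vv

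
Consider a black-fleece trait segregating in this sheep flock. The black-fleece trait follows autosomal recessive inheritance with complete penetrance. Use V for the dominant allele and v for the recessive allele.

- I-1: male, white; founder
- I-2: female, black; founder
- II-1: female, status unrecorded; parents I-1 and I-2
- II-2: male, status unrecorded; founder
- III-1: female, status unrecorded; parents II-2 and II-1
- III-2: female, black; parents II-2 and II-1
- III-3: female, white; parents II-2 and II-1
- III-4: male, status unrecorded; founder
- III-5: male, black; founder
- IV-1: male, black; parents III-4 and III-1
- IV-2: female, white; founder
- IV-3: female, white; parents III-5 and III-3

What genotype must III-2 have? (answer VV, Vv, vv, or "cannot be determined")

vv

III-2 is black, so III-2 is vv.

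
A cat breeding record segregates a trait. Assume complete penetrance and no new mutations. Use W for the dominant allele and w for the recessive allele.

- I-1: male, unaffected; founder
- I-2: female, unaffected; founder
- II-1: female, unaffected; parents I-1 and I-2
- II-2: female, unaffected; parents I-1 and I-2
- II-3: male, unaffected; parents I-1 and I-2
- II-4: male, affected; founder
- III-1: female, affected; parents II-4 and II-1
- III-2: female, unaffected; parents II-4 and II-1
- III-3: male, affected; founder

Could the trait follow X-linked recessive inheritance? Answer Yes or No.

Yes

A consistent assignment under X-linked recessive exists: I-1 X^W Y, I-2 X^W X^w, II-1 X^W X^w, II-2 X^W X^W, II-3 X^W Y, II-4 X^w Y, III-1 X^w X^w, III-2 X^W X^w, III-3 X^w Y.
In this assignment every recorded phenotype matches its genotype and every non-founder's genotype is obtainable from its parents' genotypes, so the pedigree is consistent.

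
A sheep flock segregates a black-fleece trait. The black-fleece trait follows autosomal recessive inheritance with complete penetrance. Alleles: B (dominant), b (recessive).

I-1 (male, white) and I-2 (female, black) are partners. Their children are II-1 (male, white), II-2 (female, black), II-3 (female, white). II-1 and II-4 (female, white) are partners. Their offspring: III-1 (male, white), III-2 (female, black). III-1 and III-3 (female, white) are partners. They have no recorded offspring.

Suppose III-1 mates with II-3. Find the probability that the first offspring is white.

5/6

II-1 is white so carries B and received b from I-2 (bb), so II-1 is Bb.
II-4 is white so carries B and passed b to III-2 (bb), so II-4 is Bb.
III-1 is a white offspring of II-1 (Bb) × II-4 (Bb), whose cross gives 1/4 BB : 1/2 Bb : 1/4 bb; conditioning on being white, III-1 is BB with probability 1/3, Bb with probability 2/3.
II-3 is white so carries B and received b from I-2 (bb), so II-3 is Bb.
Summing over parental genotype combinations, P(offspring is white) = 1/3·1 + 2/3·3/4 = 5/6.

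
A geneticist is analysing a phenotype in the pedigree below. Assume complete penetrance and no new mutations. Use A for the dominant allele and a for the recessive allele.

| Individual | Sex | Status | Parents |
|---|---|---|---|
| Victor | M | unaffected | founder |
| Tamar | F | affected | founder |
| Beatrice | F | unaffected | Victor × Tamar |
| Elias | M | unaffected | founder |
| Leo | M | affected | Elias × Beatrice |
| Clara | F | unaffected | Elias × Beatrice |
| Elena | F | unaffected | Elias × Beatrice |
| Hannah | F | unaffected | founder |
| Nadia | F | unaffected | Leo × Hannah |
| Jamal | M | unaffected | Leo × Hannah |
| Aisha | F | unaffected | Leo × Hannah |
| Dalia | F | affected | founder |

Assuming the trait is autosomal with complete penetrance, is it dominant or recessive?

recessive

Elias and Beatrice are both unaffected yet have an affected child Leo. Under dominance, an affected child requires at least one affected parent, so the trait cannot be dominant.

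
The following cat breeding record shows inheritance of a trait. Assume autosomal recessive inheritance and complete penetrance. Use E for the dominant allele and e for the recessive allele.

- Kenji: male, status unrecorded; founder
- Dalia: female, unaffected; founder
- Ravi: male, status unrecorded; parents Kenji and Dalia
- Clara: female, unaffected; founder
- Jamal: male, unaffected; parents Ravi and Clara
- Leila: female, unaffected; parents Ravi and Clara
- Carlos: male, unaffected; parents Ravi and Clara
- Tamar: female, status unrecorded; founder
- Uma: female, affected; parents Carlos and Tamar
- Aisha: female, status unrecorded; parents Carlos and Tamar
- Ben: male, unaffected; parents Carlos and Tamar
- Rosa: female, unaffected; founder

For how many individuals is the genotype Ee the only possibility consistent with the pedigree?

Obligate heterozygotes: Carlos is unaffected so carries E and passed e to Uma (ee), so Carlos is Ee.
Every other individual is either homozygous by phenotype or has at least one consistent homozygous assignment, so the count is 1.

1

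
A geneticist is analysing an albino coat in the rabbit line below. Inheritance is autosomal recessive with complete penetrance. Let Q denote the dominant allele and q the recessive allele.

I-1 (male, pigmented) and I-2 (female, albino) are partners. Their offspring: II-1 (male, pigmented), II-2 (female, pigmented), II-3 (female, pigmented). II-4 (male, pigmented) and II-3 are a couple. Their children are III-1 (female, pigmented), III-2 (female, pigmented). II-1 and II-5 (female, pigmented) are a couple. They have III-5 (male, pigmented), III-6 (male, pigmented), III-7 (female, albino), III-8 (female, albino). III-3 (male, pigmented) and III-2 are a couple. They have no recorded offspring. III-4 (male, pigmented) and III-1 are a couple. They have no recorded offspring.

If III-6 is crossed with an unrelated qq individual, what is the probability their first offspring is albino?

1/3

II-1 is pigmented so carries Q and received q from I-2 (qq), so II-1 is Qq.
II-5 is pigmented so carries Q and passed q to III-7 (qq), so II-5 is Qq.
III-6 is a pigmented offspring of II-1 (Qq) × II-5 (Qq), whose cross gives 1/4 QQ : 1/2 Qq : 1/4 qq; conditioning on being pigmented, III-6 is QQ with probability 1/3, Qq with probability 2/3.
Summing over parental genotype combinations, P(offspring is albino) = 2/3·1/2 = 1/3.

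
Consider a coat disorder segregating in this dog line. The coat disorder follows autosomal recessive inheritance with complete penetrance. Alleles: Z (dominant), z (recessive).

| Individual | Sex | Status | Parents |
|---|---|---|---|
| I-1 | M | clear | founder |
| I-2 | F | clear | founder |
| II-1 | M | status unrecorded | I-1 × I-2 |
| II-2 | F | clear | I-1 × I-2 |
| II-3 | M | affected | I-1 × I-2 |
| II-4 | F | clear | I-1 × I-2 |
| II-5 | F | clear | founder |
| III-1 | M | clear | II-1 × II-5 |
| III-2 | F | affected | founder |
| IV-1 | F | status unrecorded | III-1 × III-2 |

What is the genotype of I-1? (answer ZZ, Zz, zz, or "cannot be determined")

From phenotype alone, I-1 is ZZ or Zz.
I-1 is clear so carries Z and passed z to II-3 (zz), so I-1 is Zz.

Zz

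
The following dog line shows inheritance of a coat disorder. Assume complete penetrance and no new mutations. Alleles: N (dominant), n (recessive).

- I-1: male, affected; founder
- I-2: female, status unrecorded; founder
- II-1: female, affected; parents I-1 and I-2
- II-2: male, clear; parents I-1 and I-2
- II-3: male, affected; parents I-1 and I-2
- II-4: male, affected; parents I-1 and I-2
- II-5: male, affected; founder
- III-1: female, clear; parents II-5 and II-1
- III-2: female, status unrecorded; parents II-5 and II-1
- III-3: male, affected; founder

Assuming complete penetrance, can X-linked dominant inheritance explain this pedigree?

Under X-linked dominant, III-1 (clear, female) cannot arise from II-5 (affected) × II-1 (affected).

No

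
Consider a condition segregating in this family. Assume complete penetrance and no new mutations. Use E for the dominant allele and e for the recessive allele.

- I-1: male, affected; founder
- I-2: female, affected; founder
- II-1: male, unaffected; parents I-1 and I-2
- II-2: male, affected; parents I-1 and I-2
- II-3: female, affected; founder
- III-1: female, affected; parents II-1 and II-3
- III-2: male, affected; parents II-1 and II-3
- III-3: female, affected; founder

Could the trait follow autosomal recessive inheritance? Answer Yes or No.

Under autosomal recessive, II-1 (unaffected, male) cannot arise from I-1 (affected) × I-2 (affected).

No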